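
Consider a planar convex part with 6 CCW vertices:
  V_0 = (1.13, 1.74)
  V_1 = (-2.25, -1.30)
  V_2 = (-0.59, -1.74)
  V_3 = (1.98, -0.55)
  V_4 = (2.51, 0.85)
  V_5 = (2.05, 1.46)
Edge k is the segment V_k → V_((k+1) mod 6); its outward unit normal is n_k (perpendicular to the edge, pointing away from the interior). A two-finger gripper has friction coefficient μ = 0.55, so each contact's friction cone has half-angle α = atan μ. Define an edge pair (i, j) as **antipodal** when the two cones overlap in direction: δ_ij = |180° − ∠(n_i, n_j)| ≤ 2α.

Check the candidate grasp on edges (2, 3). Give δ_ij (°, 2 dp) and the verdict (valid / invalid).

α = atan 0.55 = 28.81°;  2α = 57.62°
edge 2: e_2 = (+2.57, +1.19);  n_2 = (+0.4202, -0.9074)
edge 3: e_3 = (+0.53, +1.40);  n_3 = (+0.9352, -0.3541)
∠(n_2, n_3) = 44.42°
δ = |180° − 44.42°| = 135.58°
135.58° > 2α = 57.62°  →  invalid

δ = 135.58°, invalid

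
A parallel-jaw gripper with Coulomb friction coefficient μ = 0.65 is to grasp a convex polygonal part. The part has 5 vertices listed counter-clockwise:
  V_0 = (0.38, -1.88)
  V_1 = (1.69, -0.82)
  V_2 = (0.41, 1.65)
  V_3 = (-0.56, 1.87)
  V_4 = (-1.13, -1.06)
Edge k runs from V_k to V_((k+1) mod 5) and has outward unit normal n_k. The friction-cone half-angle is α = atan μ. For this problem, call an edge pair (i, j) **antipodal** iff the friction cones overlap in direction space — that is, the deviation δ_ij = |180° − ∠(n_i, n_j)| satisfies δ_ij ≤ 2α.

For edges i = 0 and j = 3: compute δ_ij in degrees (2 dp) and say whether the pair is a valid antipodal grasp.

α = atan 0.65 = 33.02°;  2α = 66.05°
edge 0: e_0 = (+1.31, +1.06);  n_0 = (+0.6290, -0.7774)
edge 3: e_3 = (-0.57, -2.93);  n_3 = (-0.9816, +0.1910)
∠(n_0, n_3) = 139.99°
δ = |180° − 139.99°| = 40.01°
40.01° ≤ 2α = 66.05°  →  valid

δ = 40.01°, valid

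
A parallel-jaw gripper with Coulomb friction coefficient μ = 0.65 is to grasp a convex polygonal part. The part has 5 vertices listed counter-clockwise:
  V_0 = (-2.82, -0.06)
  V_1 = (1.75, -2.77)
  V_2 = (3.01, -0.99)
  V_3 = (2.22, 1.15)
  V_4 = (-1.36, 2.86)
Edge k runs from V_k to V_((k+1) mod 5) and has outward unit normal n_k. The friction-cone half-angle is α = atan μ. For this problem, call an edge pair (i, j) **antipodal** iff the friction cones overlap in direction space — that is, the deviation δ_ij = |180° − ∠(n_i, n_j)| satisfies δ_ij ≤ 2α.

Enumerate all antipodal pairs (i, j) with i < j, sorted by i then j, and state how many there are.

α = atan 0.65 = 33.02°;  2α = 66.05°
n_0 = (-0.5101, -0.8601)
n_1 = (+0.8162, -0.5778)
n_2 = (+0.9381, +0.3463)
n_3 = (+0.4310, +0.9023)
n_4 = (-0.8944, +0.4472)
  (0,1): δ = 94.63°  ·
  (0,2): δ = 39.07°  ✓
  (0,3): δ = 5.14°  ✓
  (0,4): δ = 94.10°  ·
  (1,2): δ = 124.44°  ·
  (1,3): δ = 80.24°  ·
  (1,4): δ = 8.73°  ✓
  (2,3): δ = 135.79°  ·
  (2,4): δ = 46.83°  ✓
  (3,4): δ = 91.03°  ·
antipodal pairs: 4

count = 4; pairs: (0,2), (0,3), (1,4), (2,4)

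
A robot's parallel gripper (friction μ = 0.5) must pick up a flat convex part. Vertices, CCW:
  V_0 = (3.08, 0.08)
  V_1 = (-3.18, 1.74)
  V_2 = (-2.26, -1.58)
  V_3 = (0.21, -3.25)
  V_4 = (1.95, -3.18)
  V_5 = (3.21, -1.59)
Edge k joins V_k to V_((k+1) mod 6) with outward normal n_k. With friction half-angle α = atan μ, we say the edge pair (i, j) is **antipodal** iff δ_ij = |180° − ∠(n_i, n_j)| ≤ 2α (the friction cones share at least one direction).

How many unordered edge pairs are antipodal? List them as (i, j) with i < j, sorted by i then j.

count = 4; pairs: (0,2), (0,3), (1,5), (2,5)

α = atan 0.5 = 26.57°;  2α = 53.13°
n_0 = (+0.2563, +0.9666)
n_1 = (-0.9637, -0.2670)
n_2 = (-0.5601, -0.8284)
n_3 = (+0.0402, -0.9992)
n_4 = (+0.7837, -0.6211)
n_5 = (+0.9970, +0.0776)
  (0,1): δ = 59.66°  ·
  (0,2): δ = 19.21°  ✓
  (0,3): δ = 17.16°  ✓
  (0,4): δ = 66.46°  ·
  (0,5): δ = 109.30°  ·
  (1,2): δ = 139.55°  ·
  (1,3): δ = 103.18°  ·
  (1,4): δ = 53.88°  ·
  (1,5): δ = 11.04°  ✓
  (2,3): δ = 143.63°  ·
  (2,4): δ = 94.33°  ·
  (2,5): δ = 51.49°  ✓
  (3,4): δ = 130.70°  ·
  (3,5): δ = 87.85°  ·
  (4,5): δ = 137.15°  ·
antipodal pairs: 4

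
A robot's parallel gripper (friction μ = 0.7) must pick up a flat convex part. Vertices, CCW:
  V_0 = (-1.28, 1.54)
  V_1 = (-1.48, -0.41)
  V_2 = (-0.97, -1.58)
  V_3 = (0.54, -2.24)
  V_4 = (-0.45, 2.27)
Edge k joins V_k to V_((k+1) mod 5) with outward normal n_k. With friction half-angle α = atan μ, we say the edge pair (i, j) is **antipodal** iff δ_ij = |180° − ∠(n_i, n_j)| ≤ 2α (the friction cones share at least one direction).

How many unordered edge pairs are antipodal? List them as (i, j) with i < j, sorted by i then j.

α = atan 0.7 = 34.99°;  2α = 69.98°
n_0 = (-0.9948, +0.1020)
n_1 = (-0.9167, -0.3996)
n_2 = (-0.4005, -0.9163)
n_3 = (+0.9767, +0.2144)
n_4 = (-0.6604, +0.7509)
  (0,1): δ = 150.59°  ·
  (0,2): δ = 107.75°  ·
  (0,3): δ = 18.24°  ✓
  (0,4): δ = 137.19°  ·
  (1,2): δ = 137.16°  ·
  (1,3): δ = 11.17°  ✓
  (1,4): δ = 107.78°  ·
  (2,3): δ = 54.01°  ✓
  (2,4): δ = 64.94°  ✓
  (3,4): δ = 61.05°  ✓
antipodal pairs: 5

count = 5; pairs: (0,3), (1,3), (2,3), (2,4), (3,4)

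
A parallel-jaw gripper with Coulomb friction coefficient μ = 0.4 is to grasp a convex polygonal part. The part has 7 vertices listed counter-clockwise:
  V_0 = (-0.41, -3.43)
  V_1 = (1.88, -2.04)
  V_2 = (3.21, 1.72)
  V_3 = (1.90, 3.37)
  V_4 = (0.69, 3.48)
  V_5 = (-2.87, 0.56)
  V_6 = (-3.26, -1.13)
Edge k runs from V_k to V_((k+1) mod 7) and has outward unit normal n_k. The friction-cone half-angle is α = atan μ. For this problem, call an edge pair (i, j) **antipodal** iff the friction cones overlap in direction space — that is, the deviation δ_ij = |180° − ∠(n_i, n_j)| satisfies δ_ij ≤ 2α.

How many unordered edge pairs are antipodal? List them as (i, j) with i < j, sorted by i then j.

count = 6; pairs: (0,3), (0,4), (1,4), (1,5), (2,6), (3,6)

α = atan 0.4 = 21.80°;  2α = 43.60°
n_0 = (+0.5189, -0.8548)
n_1 = (+0.9428, -0.3335)
n_2 = (+0.7832, +0.6218)
n_3 = (+0.0905, +0.9959)
n_4 = (-0.6342, +0.7732)
n_5 = (-0.9744, +0.2249)
n_6 = (-0.6280, -0.7782)
  (0,1): δ = 140.74°  ·
  (0,2): δ = 82.81°  ·
  (0,3): δ = 36.45°  ✓
  (0,4): δ = 8.10°  ✓
  (0,5): δ = 45.75°  ·
  (0,6): δ = 109.84°  ·
  (1,2): δ = 122.07°  ·
  (1,3): δ = 75.71°  ·
  (1,4): δ = 31.16°  ✓
  (1,5): δ = 6.49°  ✓
  (1,6): δ = 70.58°  ·
  (2,3): δ = 133.64°  ·
  (2,4): δ = 89.09°  ·
  (2,5): δ = 51.44°  ·
  (2,6): δ = 12.65°  ✓
  (3,4): δ = 135.45°  ·
  (3,5): δ = 97.80°  ·
  (3,6): δ = 33.71°  ✓
  (4,5): δ = 142.35°  ·
  (4,6): δ = 78.26°  ·
  (5,6): δ = 115.91°  ·
antipodal pairs: 6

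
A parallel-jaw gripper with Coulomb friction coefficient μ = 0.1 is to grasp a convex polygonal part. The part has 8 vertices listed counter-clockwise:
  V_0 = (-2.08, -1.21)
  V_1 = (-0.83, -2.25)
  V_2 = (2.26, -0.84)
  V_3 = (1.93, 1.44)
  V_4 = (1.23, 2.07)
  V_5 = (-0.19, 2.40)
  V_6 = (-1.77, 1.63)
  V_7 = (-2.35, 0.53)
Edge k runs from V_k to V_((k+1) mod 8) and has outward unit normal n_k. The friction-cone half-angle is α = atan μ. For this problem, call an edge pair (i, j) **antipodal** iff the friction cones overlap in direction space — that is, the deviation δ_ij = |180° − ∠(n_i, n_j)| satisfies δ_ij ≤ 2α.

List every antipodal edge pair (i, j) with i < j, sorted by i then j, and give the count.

α = atan 0.1 = 5.71°;  2α = 11.42°
n_0 = (-0.6396, -0.7687)
n_1 = (+0.4151, -0.9098)
n_2 = (+0.9897, +0.1432)
n_3 = (+0.6690, +0.7433)
n_4 = (+0.2264, +0.9740)
n_5 = (-0.4381, +0.8989)
n_6 = (-0.8846, +0.4664)
n_7 = (-0.9882, -0.1533)
  (0,1): δ = 115.71°  ·
  (0,2): δ = 42.00°  ·
  (0,3): δ = 2.23°  ✓
  (0,4): δ = 26.68°  ·
  (0,5): δ = 65.74°  ·
  (0,6): δ = 101.96°  ·
  (0,7): δ = 138.58°  ·
  (1,2): δ = 106.29°  ·
  (1,3): δ = 66.51°  ·
  (1,4): δ = 37.61°  ·
  (1,5): δ = 1.45°  ✓
  (1,6): δ = 37.67°  ·
  (1,7): δ = 74.29°  ·
  (2,3): δ = 140.22°  ·
  (2,4): δ = 111.32°  ·
  (2,5): δ = 72.25°  ·
  (2,6): δ = 36.04°  ·
  (2,7): δ = 0.58°  ✓
  (3,4): δ = 151.10°  ·
  (3,5): δ = 112.03°  ·
  (3,6): δ = 75.81°  ·
  (3,7): δ = 39.19°  ·
  (4,5): δ = 140.94°  ·
  (4,6): δ = 104.72°  ·
  (4,7): δ = 68.10°  ·
  (5,6): δ = 143.78°  ·
  (5,7): δ = 107.16°  ·
  (6,7): δ = 143.38°  ·
antipodal pairs: 3

count = 3; pairs: (0,3), (1,5), (2,7)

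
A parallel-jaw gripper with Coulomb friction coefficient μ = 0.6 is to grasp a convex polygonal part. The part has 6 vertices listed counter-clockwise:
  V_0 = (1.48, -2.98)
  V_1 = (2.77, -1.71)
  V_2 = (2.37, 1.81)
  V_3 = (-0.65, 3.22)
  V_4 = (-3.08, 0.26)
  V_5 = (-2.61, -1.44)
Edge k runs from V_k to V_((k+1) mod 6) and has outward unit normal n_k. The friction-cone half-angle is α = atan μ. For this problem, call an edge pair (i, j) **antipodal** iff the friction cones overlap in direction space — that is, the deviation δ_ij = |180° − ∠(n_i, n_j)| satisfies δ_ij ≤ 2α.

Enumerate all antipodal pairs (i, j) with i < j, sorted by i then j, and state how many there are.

count = 6; pairs: (0,3), (0,4), (1,3), (1,4), (2,4), (2,5)

α = atan 0.6 = 30.96°;  2α = 61.93°
n_0 = (+0.7016, -0.7126)
n_1 = (+0.9936, +0.1129)
n_2 = (+0.4230, +0.9061)
n_3 = (-0.7729, +0.6345)
n_4 = (-0.9638, -0.2665)
n_5 = (-0.3524, -0.9359)
  (0,1): δ = 128.07°  ·
  (0,2): δ = 69.58°  ·
  (0,3): δ = 6.06°  ✓
  (0,4): δ = 60.90°  ✓
  (0,5): δ = 114.81°  ·
  (1,2): δ = 121.51°  ·
  (1,3): δ = 45.87°  ✓
  (1,4): δ = 8.97°  ✓
  (1,5): δ = 62.88°  ·
  (2,3): δ = 104.36°  ·
  (2,4): δ = 49.52°  ✓
  (2,5): δ = 4.39°  ✓
  (3,4): δ = 125.16°  ·
  (3,5): δ = 71.25°  ·
  (4,5): δ = 126.09°  ·
antipodal pairs: 6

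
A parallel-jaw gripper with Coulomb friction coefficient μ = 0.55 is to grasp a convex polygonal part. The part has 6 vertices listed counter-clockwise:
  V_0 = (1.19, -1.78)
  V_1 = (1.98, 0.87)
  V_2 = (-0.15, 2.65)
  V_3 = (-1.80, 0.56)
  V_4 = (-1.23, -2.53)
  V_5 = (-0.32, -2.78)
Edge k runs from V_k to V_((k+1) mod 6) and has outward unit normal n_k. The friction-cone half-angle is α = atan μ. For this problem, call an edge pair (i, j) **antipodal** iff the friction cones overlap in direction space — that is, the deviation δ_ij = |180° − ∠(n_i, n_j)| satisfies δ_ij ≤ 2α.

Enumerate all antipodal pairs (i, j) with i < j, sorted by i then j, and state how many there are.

count = 5; pairs: (0,2), (0,3), (1,3), (1,4), (2,5)

α = atan 0.55 = 28.81°;  2α = 57.62°
n_0 = (+0.9583, -0.2857)
n_1 = (+0.6412, +0.7673)
n_2 = (-0.7849, +0.6196)
n_3 = (-0.9834, -0.1814)
n_4 = (-0.2649, -0.9643)
n_5 = (+0.5521, -0.8337)
  (0,1): δ = 113.28°  ·
  (0,2): δ = 21.69°  ✓
  (0,3): δ = 27.05°  ✓
  (0,4): δ = 91.24°  ·
  (0,5): δ = 140.11°  ·
  (1,2): δ = 88.41°  ·
  (1,3): δ = 39.66°  ✓
  (1,4): δ = 24.52°  ✓
  (1,5): δ = 73.40°  ·
  (2,3): δ = 131.26°  ·
  (2,4): δ = 67.07°  ·
  (2,5): δ = 18.20°  ✓
  (3,4): δ = 115.81°  ·
  (3,5): δ = 66.94°  ·
  (4,5): δ = 131.12°  ·
antipodal pairs: 5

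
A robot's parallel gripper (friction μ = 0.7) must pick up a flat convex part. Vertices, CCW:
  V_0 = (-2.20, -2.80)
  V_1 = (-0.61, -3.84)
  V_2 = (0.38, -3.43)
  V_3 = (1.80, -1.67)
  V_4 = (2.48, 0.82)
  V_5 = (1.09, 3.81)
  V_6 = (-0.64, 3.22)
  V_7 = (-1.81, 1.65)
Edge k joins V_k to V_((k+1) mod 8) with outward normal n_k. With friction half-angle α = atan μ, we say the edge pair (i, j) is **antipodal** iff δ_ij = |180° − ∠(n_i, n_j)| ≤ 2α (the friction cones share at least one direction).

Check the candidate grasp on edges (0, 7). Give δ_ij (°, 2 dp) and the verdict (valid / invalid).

δ = 118.18°, invalid

α = atan 0.7 = 34.99°;  2α = 69.98°
edge 0: e_0 = (+1.59, -1.04);  n_0 = (-0.5474, -0.8369)
edge 7: e_7 = (-0.39, -4.45);  n_7 = (-0.9962, +0.0873)
∠(n_0, n_7) = 61.82°
δ = |180° − 61.82°| = 118.18°
118.18° > 2α = 69.98°  →  invalid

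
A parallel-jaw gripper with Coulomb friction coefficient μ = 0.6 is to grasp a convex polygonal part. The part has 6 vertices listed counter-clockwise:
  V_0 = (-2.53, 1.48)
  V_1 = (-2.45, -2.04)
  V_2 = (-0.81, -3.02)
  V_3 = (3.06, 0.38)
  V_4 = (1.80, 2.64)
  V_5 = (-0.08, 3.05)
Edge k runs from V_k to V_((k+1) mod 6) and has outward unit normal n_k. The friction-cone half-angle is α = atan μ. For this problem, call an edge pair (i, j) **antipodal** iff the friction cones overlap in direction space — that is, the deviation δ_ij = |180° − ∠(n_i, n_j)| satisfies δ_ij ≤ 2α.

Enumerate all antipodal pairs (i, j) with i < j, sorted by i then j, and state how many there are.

count = 6; pairs: (0,2), (0,3), (1,3), (1,4), (2,4), (2,5)

α = atan 0.6 = 30.96°;  2α = 61.93°
n_0 = (-0.9997, -0.0227)
n_1 = (-0.5130, -0.8584)
n_2 = (+0.6600, -0.7513)
n_3 = (+0.8734, +0.4870)
n_4 = (+0.2131, +0.9770)
n_5 = (-0.5395, +0.8420)
  (0,1): δ = 122.16°  ·
  (0,2): δ = 50.00°  ✓
  (0,3): δ = 27.84°  ✓
  (0,4): δ = 76.40°  ·
  (0,5): δ = 121.35°  ·
  (1,2): δ = 107.84°  ·
  (1,3): δ = 30.00°  ✓
  (1,4): δ = 18.56°  ✓
  (1,5): δ = 63.51°  ·
  (2,3): δ = 102.16°  ·
  (2,4): δ = 53.60°  ✓
  (2,5): δ = 8.65°  ✓
  (3,4): δ = 131.44°  ·
  (3,5): δ = 86.49°  ·
  (4,5): δ = 135.04°  ·
antipodal pairs: 6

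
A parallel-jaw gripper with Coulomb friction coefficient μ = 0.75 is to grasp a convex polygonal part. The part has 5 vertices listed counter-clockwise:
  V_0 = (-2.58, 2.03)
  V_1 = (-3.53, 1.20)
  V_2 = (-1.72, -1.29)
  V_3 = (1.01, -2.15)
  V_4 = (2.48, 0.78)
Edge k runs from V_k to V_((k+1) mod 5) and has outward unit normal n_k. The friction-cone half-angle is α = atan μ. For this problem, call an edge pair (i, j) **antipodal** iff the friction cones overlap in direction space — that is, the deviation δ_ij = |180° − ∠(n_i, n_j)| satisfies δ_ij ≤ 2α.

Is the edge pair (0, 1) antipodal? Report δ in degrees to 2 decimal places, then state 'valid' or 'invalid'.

α = atan 0.75 = 36.87°;  2α = 73.74°
edge 0: e_0 = (-0.95, -0.83);  n_0 = (-0.6579, +0.7531)
edge 1: e_1 = (+1.81, -2.49);  n_1 = (-0.8089, -0.5880)
∠(n_0, n_1) = 84.87°
δ = |180° − 84.87°| = 95.13°
95.13° > 2α = 73.74°  →  invalid

δ = 95.13°, invalid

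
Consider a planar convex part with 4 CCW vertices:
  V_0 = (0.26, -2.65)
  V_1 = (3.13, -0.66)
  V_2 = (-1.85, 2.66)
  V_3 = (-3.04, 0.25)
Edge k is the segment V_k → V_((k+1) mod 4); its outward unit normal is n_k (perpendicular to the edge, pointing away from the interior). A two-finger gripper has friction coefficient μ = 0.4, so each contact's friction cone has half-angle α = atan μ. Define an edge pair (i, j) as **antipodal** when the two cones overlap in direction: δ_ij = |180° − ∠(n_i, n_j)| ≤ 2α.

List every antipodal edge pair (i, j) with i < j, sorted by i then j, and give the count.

α = atan 0.4 = 21.80°;  2α = 43.60°
n_0 = (+0.5698, -0.8218)
n_1 = (+0.5547, +0.8321)
n_2 = (-0.8966, +0.4427)
n_3 = (-0.6601, -0.7512)
  (0,1): δ = 68.43°  ·
  (0,2): δ = 28.98°  ✓
  (0,3): δ = 103.95°  ·
  (1,2): δ = 82.59°  ·
  (1,3): δ = 7.62°  ✓
  (2,3): δ = 105.03°  ·
antipodal pairs: 2

count = 2; pairs: (0,2), (1,3)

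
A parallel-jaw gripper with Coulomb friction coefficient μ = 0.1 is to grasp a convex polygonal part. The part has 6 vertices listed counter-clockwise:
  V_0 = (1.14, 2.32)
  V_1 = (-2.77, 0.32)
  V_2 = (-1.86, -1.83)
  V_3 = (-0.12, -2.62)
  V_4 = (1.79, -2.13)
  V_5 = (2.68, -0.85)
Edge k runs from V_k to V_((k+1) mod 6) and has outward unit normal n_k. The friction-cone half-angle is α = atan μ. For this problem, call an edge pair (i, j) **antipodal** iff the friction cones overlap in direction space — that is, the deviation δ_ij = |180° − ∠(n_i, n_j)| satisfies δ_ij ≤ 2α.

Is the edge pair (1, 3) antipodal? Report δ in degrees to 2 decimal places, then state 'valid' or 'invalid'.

α = atan 0.1 = 5.71°;  2α = 11.42°
edge 1: e_1 = (+0.91, -2.15);  n_1 = (-0.9209, -0.3898)
edge 3: e_3 = (+1.91, +0.49);  n_3 = (+0.2485, -0.9686)
∠(n_1, n_3) = 81.45°
δ = |180° − 81.45°| = 98.55°
98.55° > 2α = 11.42°  →  invalid

δ = 98.55°, invalid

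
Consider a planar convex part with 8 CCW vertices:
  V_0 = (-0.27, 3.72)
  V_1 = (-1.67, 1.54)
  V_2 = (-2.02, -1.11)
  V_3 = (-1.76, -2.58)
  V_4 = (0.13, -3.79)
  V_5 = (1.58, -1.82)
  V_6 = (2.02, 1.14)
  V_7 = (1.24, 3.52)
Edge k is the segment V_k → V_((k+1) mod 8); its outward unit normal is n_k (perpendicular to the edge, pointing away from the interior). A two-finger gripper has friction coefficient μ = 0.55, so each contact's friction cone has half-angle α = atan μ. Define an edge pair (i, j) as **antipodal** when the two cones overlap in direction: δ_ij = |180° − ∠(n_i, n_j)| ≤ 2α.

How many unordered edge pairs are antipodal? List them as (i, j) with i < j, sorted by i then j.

α = atan 0.55 = 28.81°;  2α = 57.62°
n_0 = (-0.8414, +0.5404)
n_1 = (-0.9914, +0.1309)
n_2 = (-0.9847, -0.1742)
n_3 = (-0.5392, -0.8422)
n_4 = (+0.8054, -0.5928)
n_5 = (+0.9891, -0.1470)
n_6 = (+0.9503, +0.3114)
n_7 = (+0.1313, +0.9913)
  (0,1): δ = 154.82°  ·
  (0,2): δ = 137.26°  ·
  (0,3): δ = 89.92°  ·
  (0,4): δ = 3.65°  ✓
  (0,5): δ = 24.25°  ✓
  (0,6): δ = 50.85°  ✓
  (0,7): δ = 115.16°  ·
  (1,2): δ = 162.45°  ·
  (1,3): δ = 115.10°  ·
  (1,4): δ = 28.83°  ✓
  (1,5): δ = 0.93°  ✓
  (1,6): δ = 25.67°  ✓
  (1,7): δ = 89.98°  ·
  (2,3): δ = 132.66°  ·
  (2,4): δ = 46.38°  ✓
  (2,5): δ = 18.49°  ✓
  (2,6): δ = 8.12°  ✓
  (2,7): δ = 72.42°  ·
  (3,4): δ = 93.73°  ·
  (3,5): δ = 65.83°  ·
  (3,6): δ = 39.23°  ✓
  (3,7): δ = 25.08°  ✓
  (4,5): δ = 152.10°  ·
  (4,6): δ = 125.50°  ·
  (4,7): δ = 61.19°  ·
  (5,6): δ = 153.40°  ·
  (5,7): δ = 89.09°  ·
  (6,7): δ = 115.69°  ·
antipodal pairs: 11

count = 11; pairs: (0,4), (0,5), (0,6), (1,4), (1,5), (1,6), (2,4), (2,5), (2,6), (3,6), (3,7)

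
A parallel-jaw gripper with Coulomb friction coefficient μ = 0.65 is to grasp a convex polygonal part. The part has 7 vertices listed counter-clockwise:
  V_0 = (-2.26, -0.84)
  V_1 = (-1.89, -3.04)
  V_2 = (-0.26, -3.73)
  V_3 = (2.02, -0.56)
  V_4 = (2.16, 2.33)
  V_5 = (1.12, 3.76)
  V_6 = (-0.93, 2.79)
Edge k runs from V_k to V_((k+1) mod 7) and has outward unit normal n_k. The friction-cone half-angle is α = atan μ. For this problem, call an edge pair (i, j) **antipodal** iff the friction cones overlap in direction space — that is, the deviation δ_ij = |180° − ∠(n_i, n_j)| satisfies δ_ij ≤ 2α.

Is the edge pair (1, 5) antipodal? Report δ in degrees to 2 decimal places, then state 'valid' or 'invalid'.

δ = 48.27°, valid

α = atan 0.65 = 33.02°;  2α = 66.05°
edge 1: e_1 = (+1.63, -0.69);  n_1 = (-0.3898, -0.9209)
edge 5: e_5 = (-2.05, -0.97);  n_5 = (-0.4277, +0.9039)
∠(n_1, n_5) = 131.73°
δ = |180° − 131.73°| = 48.27°
48.27° ≤ 2α = 66.05°  →  valid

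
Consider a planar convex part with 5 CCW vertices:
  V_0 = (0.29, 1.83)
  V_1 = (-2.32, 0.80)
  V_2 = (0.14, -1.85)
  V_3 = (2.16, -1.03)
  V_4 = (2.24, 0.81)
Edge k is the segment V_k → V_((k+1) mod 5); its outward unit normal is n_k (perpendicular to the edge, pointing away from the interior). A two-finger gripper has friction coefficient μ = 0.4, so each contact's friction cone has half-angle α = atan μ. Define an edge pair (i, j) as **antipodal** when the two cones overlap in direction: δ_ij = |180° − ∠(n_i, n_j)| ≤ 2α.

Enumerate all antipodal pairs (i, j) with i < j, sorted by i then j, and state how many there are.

α = atan 0.4 = 21.80°;  2α = 43.60°
n_0 = (-0.3671, +0.9302)
n_1 = (-0.7329, -0.6803)
n_2 = (+0.3761, -0.9266)
n_3 = (+0.9991, -0.0434)
n_4 = (+0.4635, +0.8861)
  (0,1): δ = 68.67°  ·
  (0,2): δ = 0.56°  ✓
  (0,3): δ = 65.97°  ·
  (0,4): δ = 130.85°  ·
  (1,2): δ = 110.78°  ·
  (1,3): δ = 45.36°  ·
  (1,4): δ = 19.52°  ✓
  (2,3): δ = 114.58°  ·
  (2,4): δ = 49.71°  ·
  (3,4): δ = 115.12°  ·
antipodal pairs: 2

count = 2; pairs: (0,2), (1,4)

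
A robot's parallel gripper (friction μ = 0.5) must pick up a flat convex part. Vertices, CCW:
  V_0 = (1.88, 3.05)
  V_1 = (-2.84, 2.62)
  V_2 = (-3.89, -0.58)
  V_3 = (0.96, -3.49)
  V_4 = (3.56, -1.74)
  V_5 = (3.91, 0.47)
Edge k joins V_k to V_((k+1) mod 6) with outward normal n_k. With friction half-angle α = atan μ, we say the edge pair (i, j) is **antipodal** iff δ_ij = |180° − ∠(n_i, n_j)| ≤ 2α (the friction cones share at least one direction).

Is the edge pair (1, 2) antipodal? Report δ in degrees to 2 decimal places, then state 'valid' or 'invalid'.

δ = 102.80°, invalid

α = atan 0.5 = 26.57°;  2α = 53.13°
edge 1: e_1 = (-1.05, -3.20);  n_1 = (-0.9502, +0.3118)
edge 2: e_2 = (+4.85, -2.91);  n_2 = (-0.5145, -0.8575)
∠(n_1, n_2) = 77.20°
δ = |180° − 77.20°| = 102.80°
102.80° > 2α = 53.13°  →  invalid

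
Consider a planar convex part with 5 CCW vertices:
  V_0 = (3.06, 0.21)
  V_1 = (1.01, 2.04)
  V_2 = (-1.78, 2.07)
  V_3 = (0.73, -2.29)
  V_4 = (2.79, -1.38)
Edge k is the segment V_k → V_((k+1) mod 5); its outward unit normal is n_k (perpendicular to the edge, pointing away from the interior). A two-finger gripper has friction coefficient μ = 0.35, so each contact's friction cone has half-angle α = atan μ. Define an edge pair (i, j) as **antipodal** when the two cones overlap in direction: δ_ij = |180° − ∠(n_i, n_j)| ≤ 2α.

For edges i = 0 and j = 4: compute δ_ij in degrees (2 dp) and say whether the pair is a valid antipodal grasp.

α = atan 0.35 = 19.29°;  2α = 38.58°
edge 0: e_0 = (-2.05, +1.83);  n_0 = (+0.6659, +0.7460)
edge 4: e_4 = (+0.27, +1.59);  n_4 = (+0.9859, -0.1674)
∠(n_0, n_4) = 57.88°
δ = |180° − 57.88°| = 122.12°
122.12° > 2α = 38.58°  →  invalid

δ = 122.12°, invalid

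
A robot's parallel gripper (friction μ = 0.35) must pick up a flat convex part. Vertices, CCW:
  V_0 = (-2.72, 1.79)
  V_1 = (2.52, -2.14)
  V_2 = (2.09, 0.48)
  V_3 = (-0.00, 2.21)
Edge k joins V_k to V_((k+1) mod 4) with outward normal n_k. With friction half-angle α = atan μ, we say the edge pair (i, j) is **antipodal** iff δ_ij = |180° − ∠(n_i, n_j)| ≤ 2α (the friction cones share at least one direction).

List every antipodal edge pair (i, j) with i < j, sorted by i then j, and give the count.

α = atan 0.35 = 19.29°;  2α = 38.58°
n_0 = (-0.6000, -0.8000)
n_1 = (+0.9868, +0.1620)
n_2 = (+0.6376, +0.7703)
n_3 = (-0.1526, +0.9883)
  (0,1): δ = 43.81°  ·
  (0,2): δ = 2.75°  ✓
  (0,3): δ = 45.65°  ·
  (1,2): δ = 138.94°  ·
  (1,3): δ = 90.54°  ·
  (2,3): δ = 131.61°  ·
antipodal pairs: 1

count = 1; pairs: (0,2)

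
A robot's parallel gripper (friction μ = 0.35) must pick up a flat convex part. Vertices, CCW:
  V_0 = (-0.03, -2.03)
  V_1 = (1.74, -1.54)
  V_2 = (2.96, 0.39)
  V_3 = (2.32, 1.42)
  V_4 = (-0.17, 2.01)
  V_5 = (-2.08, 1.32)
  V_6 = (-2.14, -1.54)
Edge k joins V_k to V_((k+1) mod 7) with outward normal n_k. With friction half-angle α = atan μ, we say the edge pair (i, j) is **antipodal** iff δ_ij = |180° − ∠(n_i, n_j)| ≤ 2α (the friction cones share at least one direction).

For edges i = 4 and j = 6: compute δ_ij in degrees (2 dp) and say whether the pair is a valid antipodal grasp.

α = atan 0.35 = 19.29°;  2α = 38.58°
edge 4: e_4 = (-1.91, -0.69);  n_4 = (-0.3398, +0.9405)
edge 6: e_6 = (+2.11, -0.49);  n_6 = (-0.2262, -0.9741)
∠(n_4, n_6) = 147.06°
δ = |180° − 147.06°| = 32.94°
32.94° ≤ 2α = 38.58°  →  valid

δ = 32.94°, valid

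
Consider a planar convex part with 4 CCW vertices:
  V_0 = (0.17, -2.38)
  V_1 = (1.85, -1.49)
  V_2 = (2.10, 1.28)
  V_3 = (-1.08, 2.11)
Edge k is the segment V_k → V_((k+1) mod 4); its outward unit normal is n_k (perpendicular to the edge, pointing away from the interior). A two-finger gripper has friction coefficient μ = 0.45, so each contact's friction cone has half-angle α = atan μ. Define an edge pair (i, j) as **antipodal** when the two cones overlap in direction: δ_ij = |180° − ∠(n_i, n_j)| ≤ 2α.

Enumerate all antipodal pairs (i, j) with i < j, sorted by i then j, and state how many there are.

α = atan 0.45 = 24.23°;  2α = 48.46°
n_0 = (+0.4681, -0.8837)
n_1 = (+0.9960, -0.0899)
n_2 = (+0.2525, +0.9676)
n_3 = (-0.9634, -0.2682)
  (0,1): δ = 123.07°  ·
  (0,2): δ = 42.54°  ✓
  (0,3): δ = 77.64°  ·
  (1,2): δ = 99.47°  ·
  (1,3): δ = 20.71°  ✓
  (2,3): δ = 59.81°  ·
antipodal pairs: 2

count = 2; pairs: (0,2), (1,3)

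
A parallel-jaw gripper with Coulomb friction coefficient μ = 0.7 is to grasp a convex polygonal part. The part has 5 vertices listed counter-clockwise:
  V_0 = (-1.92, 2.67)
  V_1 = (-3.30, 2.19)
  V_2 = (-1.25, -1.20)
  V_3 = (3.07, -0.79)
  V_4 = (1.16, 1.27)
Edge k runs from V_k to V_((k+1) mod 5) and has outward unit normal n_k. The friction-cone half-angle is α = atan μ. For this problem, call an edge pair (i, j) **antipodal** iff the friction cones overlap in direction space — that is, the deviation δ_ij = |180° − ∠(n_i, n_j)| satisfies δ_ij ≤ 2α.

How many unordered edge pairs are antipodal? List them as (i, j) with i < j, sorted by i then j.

count = 5; pairs: (0,2), (1,3), (1,4), (2,3), (2,4)

α = atan 0.7 = 34.99°;  2α = 69.98°
n_0 = (-0.3285, +0.9445)
n_1 = (-0.8557, -0.5175)
n_2 = (+0.0945, -0.9955)
n_3 = (+0.7333, +0.6799)
n_4 = (+0.4138, +0.9104)
  (0,1): δ = 78.02°  ·
  (0,2): δ = 13.76°  ✓
  (0,3): δ = 113.66°  ·
  (0,4): δ = 136.38°  ·
  (1,2): δ = 115.74°  ·
  (1,3): δ = 11.67°  ✓
  (1,4): δ = 34.39°  ✓
  (2,3): δ = 52.59°  ✓
  (2,4): δ = 29.87°  ✓
  (3,4): δ = 157.28°  ·
antipodal pairs: 5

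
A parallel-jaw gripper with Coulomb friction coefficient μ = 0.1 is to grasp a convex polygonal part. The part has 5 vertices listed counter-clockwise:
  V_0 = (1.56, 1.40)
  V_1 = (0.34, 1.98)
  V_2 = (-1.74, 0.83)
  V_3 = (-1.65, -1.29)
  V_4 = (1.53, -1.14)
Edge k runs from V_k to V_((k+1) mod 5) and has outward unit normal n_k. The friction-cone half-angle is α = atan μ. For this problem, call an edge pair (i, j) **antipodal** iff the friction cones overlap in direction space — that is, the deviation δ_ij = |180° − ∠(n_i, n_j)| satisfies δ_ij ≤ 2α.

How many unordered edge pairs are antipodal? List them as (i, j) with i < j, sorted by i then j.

count = 1; pairs: (2,4)

α = atan 0.1 = 5.71°;  2α = 11.42°
n_0 = (+0.4294, +0.9031)
n_1 = (-0.4839, +0.8751)
n_2 = (-0.9991, -0.0424)
n_3 = (+0.0471, -0.9989)
n_4 = (+0.9999, -0.0118)
  (0,1): δ = 125.64°  ·
  (0,2): δ = 62.14°  ·
  (0,3): δ = 28.13°  ·
  (0,4): δ = 114.75°  ·
  (1,2): δ = 116.51°  ·
  (1,3): δ = 26.24°  ·
  (1,4): δ = 60.39°  ·
  (2,3): δ = 89.73°  ·
  (2,4): δ = 3.11°  ✓
  (3,4): δ = 93.38°  ·
antipodal pairs: 1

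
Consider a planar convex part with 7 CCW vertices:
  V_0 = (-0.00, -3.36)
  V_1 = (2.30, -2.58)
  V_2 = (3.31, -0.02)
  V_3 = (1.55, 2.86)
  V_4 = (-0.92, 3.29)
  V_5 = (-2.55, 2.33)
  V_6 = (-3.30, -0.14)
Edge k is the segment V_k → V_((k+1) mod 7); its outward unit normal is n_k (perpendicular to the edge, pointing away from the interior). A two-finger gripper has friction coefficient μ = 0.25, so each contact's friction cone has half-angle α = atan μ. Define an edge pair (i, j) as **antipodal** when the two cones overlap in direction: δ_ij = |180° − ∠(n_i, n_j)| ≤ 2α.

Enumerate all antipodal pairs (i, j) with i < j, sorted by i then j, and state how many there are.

count = 3; pairs: (0,4), (1,5), (2,6)

α = atan 0.25 = 14.04°;  2α = 28.07°
n_0 = (+0.3212, -0.9470)
n_1 = (+0.9302, -0.3670)
n_2 = (+0.8533, +0.5215)
n_3 = (+0.1715, +0.9852)
n_4 = (-0.5075, +0.8617)
n_5 = (-0.9569, +0.2905)
n_6 = (-0.6984, -0.7157)
  (0,1): δ = 130.26°  ·
  (0,2): δ = 77.30°  ·
  (0,3): δ = 28.61°  ·
  (0,4): δ = 11.76°  ✓
  (0,5): δ = 54.38°  ·
  (0,6): δ = 116.97°  ·
  (1,2): δ = 127.04°  ·
  (1,3): δ = 78.34°  ·
  (1,4): δ = 37.97°  ·
  (1,5): δ = 4.64°  ✓
  (1,6): δ = 67.23°  ·
  (2,3): δ = 131.31°  ·
  (2,4): δ = 90.93°  ·
  (2,5): δ = 48.32°  ·
  (2,6): δ = 14.27°  ✓
  (3,4): δ = 139.63°  ·
  (3,5): δ = 97.01°  ·
  (3,6): δ = 34.42°  ·
  (4,5): δ = 137.39°  ·
  (4,6): δ = 74.79°  ·
  (5,6): δ = 117.41°  ·
antipodal pairs: 3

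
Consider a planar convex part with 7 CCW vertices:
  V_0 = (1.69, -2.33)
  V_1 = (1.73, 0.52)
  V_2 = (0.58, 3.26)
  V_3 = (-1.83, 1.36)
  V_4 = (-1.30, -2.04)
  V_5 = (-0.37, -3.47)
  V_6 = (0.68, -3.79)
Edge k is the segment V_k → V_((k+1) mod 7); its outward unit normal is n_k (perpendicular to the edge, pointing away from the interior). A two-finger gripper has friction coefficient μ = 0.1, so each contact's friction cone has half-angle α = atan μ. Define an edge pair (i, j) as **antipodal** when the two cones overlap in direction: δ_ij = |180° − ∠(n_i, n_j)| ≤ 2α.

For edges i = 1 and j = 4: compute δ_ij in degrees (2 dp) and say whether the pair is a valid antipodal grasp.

δ = 10.27°, valid

α = atan 0.1 = 5.71°;  2α = 11.42°
edge 1: e_1 = (-1.15, +2.74);  n_1 = (+0.9221, +0.3870)
edge 4: e_4 = (+0.93, -1.43);  n_4 = (-0.8383, -0.5452)
∠(n_1, n_4) = 169.73°
δ = |180° − 169.73°| = 10.27°
10.27° ≤ 2α = 11.42°  →  valid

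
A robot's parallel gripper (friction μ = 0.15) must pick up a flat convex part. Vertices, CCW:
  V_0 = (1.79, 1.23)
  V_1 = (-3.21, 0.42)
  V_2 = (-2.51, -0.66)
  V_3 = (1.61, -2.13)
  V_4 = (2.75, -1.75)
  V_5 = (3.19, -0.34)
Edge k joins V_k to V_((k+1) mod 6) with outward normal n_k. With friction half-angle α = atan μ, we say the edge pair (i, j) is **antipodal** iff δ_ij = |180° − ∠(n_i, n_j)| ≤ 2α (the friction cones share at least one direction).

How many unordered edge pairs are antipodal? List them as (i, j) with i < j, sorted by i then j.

α = atan 0.15 = 8.53°;  2α = 17.06°
n_0 = (-0.1599, +0.9871)
n_1 = (-0.8392, -0.5439)
n_2 = (-0.3360, -0.9418)
n_3 = (+0.3162, -0.9487)
n_4 = (+0.9546, -0.2979)
n_5 = (+0.7464, +0.6655)
  (0,1): δ = 66.25°  ·
  (0,2): δ = 28.84°  ·
  (0,3): δ = 9.23°  ✓
  (0,4): δ = 63.47°  ·
  (0,5): δ = 122.52°  ·
  (1,2): δ = 142.59°  ·
  (1,3): δ = 104.51°  ·
  (1,4): δ = 50.28°  ·
  (1,5): δ = 8.77°  ✓
  (2,3): δ = 141.93°  ·
  (2,4): δ = 87.69°  ·
  (2,5): δ = 28.64°  ·
  (3,4): δ = 125.77°  ·
  (3,5): δ = 66.71°  ·
  (4,5): δ = 120.95°  ·
antipodal pairs: 2

count = 2; pairs: (0,3), (1,5)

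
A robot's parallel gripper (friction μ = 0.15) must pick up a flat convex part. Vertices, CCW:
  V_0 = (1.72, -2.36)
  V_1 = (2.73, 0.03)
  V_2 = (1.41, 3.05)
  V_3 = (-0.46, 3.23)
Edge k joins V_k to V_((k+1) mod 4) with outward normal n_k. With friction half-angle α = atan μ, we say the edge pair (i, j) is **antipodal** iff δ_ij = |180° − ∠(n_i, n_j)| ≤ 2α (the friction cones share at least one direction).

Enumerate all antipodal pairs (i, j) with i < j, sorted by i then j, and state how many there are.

count = 1; pairs: (1,3)

α = atan 0.15 = 8.53°;  2α = 17.06°
n_0 = (+0.9211, -0.3893)
n_1 = (+0.9163, +0.4005)
n_2 = (+0.0958, +0.9954)
n_3 = (-0.9317, -0.3633)
  (0,1): δ = 133.48°  ·
  (0,2): δ = 72.59°  ·
  (0,3): δ = 44.21°  ·
  (1,2): δ = 119.11°  ·
  (1,3): δ = 2.30°  ✓
  (2,3): δ = 63.20°  ·
antipodal pairs: 1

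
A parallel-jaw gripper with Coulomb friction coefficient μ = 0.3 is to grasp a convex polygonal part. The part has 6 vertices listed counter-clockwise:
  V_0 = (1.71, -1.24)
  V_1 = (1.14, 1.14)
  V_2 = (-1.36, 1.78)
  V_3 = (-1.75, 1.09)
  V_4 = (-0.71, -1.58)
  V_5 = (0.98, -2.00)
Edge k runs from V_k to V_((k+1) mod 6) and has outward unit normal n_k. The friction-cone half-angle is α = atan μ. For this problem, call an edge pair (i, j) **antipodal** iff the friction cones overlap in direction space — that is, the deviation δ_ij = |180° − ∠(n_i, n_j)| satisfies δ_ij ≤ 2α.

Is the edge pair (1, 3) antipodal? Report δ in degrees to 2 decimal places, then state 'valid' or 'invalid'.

δ = 54.36°, invalid

α = atan 0.3 = 16.70°;  2α = 33.40°
edge 1: e_1 = (-2.50, +0.64);  n_1 = (+0.2480, +0.9688)
edge 3: e_3 = (+1.04, -2.67);  n_3 = (-0.9318, -0.3630)
∠(n_1, n_3) = 125.64°
δ = |180° − 125.64°| = 54.36°
54.36° > 2α = 33.40°  →  invalid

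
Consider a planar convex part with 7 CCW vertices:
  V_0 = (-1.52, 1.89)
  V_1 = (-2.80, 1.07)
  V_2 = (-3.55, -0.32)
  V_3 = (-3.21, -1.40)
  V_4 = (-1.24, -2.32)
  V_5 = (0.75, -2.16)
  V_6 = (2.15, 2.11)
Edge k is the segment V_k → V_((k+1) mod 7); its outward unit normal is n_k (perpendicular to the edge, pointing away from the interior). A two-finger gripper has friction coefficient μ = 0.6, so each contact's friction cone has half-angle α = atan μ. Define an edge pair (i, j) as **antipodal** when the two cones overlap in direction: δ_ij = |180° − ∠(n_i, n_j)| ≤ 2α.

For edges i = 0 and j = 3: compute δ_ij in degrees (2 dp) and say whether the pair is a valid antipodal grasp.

α = atan 0.6 = 30.96°;  2α = 61.93°
edge 0: e_0 = (-1.28, -0.82);  n_0 = (-0.5394, +0.8420)
edge 3: e_3 = (+1.97, -0.92);  n_3 = (-0.4231, -0.9061)
∠(n_0, n_3) = 122.32°
δ = |180° − 122.32°| = 57.68°
57.68° ≤ 2α = 61.93°  →  valid

δ = 57.68°, valid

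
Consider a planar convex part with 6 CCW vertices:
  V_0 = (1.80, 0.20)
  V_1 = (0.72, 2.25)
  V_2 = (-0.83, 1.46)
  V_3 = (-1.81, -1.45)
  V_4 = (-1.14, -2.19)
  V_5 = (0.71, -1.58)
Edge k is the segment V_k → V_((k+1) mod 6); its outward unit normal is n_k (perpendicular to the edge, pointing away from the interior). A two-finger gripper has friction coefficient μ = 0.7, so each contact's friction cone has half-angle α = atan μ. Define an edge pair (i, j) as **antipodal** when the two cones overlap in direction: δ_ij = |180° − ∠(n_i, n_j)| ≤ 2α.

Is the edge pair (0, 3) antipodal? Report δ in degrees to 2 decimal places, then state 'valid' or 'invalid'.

δ = 14.38°, valid

α = atan 0.7 = 34.99°;  2α = 69.98°
edge 0: e_0 = (-1.08, +2.05);  n_0 = (+0.8847, +0.4661)
edge 3: e_3 = (+0.67, -0.74);  n_3 = (-0.7413, -0.6712)
∠(n_0, n_3) = 165.62°
δ = |180° − 165.62°| = 14.38°
14.38° ≤ 2α = 69.98°  →  valid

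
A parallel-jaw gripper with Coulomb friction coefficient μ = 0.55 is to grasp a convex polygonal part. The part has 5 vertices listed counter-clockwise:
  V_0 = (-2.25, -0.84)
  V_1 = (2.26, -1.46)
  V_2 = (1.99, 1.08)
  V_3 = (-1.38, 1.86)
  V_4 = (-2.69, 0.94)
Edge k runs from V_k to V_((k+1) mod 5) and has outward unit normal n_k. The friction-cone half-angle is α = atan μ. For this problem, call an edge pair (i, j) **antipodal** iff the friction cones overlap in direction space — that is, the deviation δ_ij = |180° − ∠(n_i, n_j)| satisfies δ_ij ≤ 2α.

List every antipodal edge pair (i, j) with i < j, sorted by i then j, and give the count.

count = 3; pairs: (0,2), (0,3), (1,4)

α = atan 0.55 = 28.81°;  2α = 57.62°
n_0 = (-0.1362, -0.9907)
n_1 = (+0.9944, +0.1057)
n_2 = (+0.2255, +0.9742)
n_3 = (-0.5747, +0.8184)
n_4 = (-0.9708, -0.2400)
  (0,1): δ = 76.10°  ·
  (0,2): δ = 5.20°  ✓
  (0,3): δ = 42.91°  ✓
  (0,4): δ = 111.71°  ·
  (1,2): δ = 109.10°  ·
  (1,3): δ = 60.99°  ·
  (1,4): δ = 7.82°  ✓
  (2,3): δ = 131.89°  ·
  (2,4): δ = 63.08°  ·
  (3,4): δ = 111.20°  ·
antipodal pairs: 3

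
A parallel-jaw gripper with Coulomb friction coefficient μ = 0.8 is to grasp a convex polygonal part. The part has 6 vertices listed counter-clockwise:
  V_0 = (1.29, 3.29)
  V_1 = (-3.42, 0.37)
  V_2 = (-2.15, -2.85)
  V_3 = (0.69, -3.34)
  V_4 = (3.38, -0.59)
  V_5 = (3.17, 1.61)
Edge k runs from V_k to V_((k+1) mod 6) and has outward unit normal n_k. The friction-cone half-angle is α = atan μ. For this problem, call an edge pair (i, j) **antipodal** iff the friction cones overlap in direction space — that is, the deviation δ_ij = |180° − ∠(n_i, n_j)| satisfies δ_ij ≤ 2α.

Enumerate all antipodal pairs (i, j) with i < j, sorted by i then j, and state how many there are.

count = 8; pairs: (0,2), (0,3), (0,4), (1,3), (1,4), (1,5), (2,4), (2,5)

α = atan 0.8 = 38.66°;  2α = 77.32°
n_0 = (-0.5269, +0.8499)
n_1 = (-0.9303, -0.3669)
n_2 = (-0.1700, -0.9854)
n_3 = (+0.7149, -0.6993)
n_4 = (+0.9955, +0.0950)
n_5 = (+0.6663, +0.7457)
  (0,1): δ = 100.27°  ·
  (0,2): δ = 41.59°  ✓
  (0,3): δ = 13.83°  ✓
  (0,4): δ = 63.66°  ✓
  (0,5): δ = 106.42°  ·
  (1,2): δ = 121.31°  ·
  (1,3): δ = 65.89°  ✓
  (1,4): δ = 16.07°  ✓
  (1,5): δ = 26.69°  ✓
  (2,3): δ = 124.58°  ·
  (2,4): δ = 74.76°  ✓
  (2,5): δ = 32.00°  ✓
  (3,4): δ = 130.18°  ·
  (3,5): δ = 87.42°  ·
  (4,5): δ = 137.24°  ·
antipodal pairs: 8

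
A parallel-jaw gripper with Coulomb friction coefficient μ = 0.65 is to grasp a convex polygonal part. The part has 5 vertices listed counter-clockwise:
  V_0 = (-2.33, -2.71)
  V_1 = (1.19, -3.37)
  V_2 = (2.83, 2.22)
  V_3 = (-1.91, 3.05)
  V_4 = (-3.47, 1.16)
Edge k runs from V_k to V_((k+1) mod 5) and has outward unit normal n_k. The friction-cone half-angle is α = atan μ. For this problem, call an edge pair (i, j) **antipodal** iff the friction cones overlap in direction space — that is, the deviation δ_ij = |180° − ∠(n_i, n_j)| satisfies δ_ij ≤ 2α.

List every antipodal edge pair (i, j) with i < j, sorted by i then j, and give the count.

α = atan 0.65 = 33.02°;  2α = 66.05°
n_0 = (-0.1843, -0.9829)
n_1 = (+0.9596, -0.2815)
n_2 = (+0.1725, +0.9850)
n_3 = (-0.7712, +0.6366)
n_4 = (-0.9592, -0.2826)
  (0,1): δ = 95.73°  ·
  (0,2): δ = 0.69°  ✓
  (0,3): δ = 61.08°  ✓
  (0,4): δ = 117.03°  ·
  (1,2): δ = 83.58°  ·
  (1,3): δ = 23.19°  ✓
  (1,4): δ = 32.76°  ✓
  (2,3): δ = 119.60°  ·
  (2,4): δ = 63.65°  ✓
  (3,4): δ = 124.05°  ·
antipodal pairs: 5

count = 5; pairs: (0,2), (0,3), (1,3), (1,4), (2,4)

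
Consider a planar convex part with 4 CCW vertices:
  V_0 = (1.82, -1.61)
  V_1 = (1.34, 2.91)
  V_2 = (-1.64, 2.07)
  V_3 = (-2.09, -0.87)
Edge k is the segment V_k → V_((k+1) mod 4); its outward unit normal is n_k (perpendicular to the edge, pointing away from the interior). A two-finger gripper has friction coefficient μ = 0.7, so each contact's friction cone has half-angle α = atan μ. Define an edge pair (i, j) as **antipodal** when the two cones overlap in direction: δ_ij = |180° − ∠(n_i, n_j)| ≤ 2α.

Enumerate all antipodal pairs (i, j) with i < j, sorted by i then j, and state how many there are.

α = atan 0.7 = 34.99°;  2α = 69.98°
n_0 = (+0.9944, +0.1056)
n_1 = (-0.2713, +0.9625)
n_2 = (-0.9885, +0.1513)
n_3 = (-0.1860, -0.9826)
  (0,1): δ = 80.32°  ·
  (0,2): δ = 14.76°  ✓
  (0,3): δ = 73.22°  ·
  (1,2): δ = 114.44°  ·
  (1,3): δ = 26.46°  ✓
  (2,3): δ = 92.01°  ·
antipodal pairs: 2

count = 2; pairs: (0,2), (1,3)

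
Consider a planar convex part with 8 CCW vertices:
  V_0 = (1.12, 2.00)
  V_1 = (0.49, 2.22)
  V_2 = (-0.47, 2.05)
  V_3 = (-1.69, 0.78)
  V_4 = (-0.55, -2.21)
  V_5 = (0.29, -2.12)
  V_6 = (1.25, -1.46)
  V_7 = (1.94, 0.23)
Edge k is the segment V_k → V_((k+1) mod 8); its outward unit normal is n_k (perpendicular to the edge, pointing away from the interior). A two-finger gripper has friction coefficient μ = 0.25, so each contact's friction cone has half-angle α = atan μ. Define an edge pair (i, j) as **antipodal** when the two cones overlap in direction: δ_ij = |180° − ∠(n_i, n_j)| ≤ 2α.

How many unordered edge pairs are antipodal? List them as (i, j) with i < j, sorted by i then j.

count = 6; pairs: (0,4), (1,4), (1,5), (2,5), (2,6), (3,7)

α = atan 0.25 = 14.04°;  2α = 28.07°
n_0 = (+0.3297, +0.9441)
n_1 = (-0.1744, +0.9847)
n_2 = (-0.7212, +0.6928)
n_3 = (-0.9344, -0.3563)
n_4 = (+0.1065, -0.9943)
n_5 = (+0.5665, -0.8240)
n_6 = (+0.9258, -0.3780)
n_7 = (+0.9074, +0.4204)
  (0,1): δ = 150.71°  ·
  (0,2): δ = 114.60°  ·
  (0,3): δ = 49.88°  ·
  (0,4): δ = 25.37°  ✓
  (0,5): δ = 53.76°  ·
  (0,6): δ = 87.04°  ·
  (0,7): δ = 134.11°  ·
  (1,2): δ = 143.89°  ·
  (1,3): δ = 79.17°  ·
  (1,4): δ = 3.93°  ✓
  (1,5): δ = 24.47°  ✓
  (1,6): δ = 57.75°  ·
  (1,7): δ = 104.82°  ·
  (2,3): δ = 115.28°  ·
  (2,4): δ = 40.03°  ·
  (2,5): δ = 11.64°  ✓
  (2,6): δ = 21.64°  ✓
  (2,7): δ = 68.71°  ·
  (3,4): δ = 104.75°  ·
  (3,5): δ = 76.36°  ·
  (3,6): δ = 43.08°  ·
  (3,7): δ = 3.99°  ✓
  (4,5): δ = 151.61°  ·
  (4,6): δ = 118.32°  ·
  (4,7): δ = 71.26°  ·
  (5,6): δ = 146.72°  ·
  (5,7): δ = 99.65°  ·
  (6,7): δ = 132.93°  ·
antipodal pairs: 6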